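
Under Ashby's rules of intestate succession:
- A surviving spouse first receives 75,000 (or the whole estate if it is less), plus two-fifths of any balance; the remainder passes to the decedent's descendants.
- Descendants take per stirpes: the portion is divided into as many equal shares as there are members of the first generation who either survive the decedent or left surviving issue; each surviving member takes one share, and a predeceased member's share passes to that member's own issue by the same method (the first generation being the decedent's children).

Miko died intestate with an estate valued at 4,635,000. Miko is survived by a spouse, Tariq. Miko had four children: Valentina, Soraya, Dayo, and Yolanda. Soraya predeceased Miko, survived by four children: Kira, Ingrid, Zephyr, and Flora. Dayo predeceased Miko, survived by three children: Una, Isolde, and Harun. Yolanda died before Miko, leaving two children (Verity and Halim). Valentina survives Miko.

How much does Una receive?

Tariq first takes 75,000, leaving a balance of 4,560,000. Tariq then takes two-fifths of the balance (1,824,000), for a total of 1,899,000. The remaining 2,736,000 passes to the descendants.
The descendants' portion (2,736,000) is divided into 4 shares of 684,000: Valentina takes 684,000; Soraya's 684,000 share passes to Soraya's issue; Dayo's 684,000 share passes to Dayo's issue; Yolanda's 684,000 share passes to Yolanda's issue.
Soraya's share (684,000) is divided into 4 shares of 171,000: Kira, Ingrid, Zephyr, and Flora each take 171,000.
Dayo's share (684,000) is divided into 3 shares of 228,000: Una, Isolde, and Harun each take 228,000.
Yolanda's share (684,000) is divided into 2 shares of 342,000: Verity and Halim each take 342,000.

Una receives 228,000.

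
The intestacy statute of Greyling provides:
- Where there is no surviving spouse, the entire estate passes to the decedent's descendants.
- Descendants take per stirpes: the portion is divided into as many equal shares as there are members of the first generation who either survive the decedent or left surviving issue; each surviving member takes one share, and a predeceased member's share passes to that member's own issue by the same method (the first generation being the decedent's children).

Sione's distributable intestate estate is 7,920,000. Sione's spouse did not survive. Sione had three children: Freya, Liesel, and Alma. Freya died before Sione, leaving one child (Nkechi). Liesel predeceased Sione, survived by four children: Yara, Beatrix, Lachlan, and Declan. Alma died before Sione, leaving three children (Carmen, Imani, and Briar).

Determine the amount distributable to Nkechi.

The entire 7,920,000 passes to the descendants.
That amount (7,920,000) is divided into 3 shares of 2,640,000: Freya's 2,640,000 share passes to Freya's issue; Liesel's 2,640,000 share passes to Liesel's issue; Alma's 2,640,000 share passes to Alma's issue.
Freya's share (2,640,000) passes entirely to Nkechi.
Liesel's share (2,640,000) is divided into 4 shares of 660,000: Yara, Beatrix, Lachlan, and Declan each take 660,000.
Alma's share (2,640,000) is divided into 3 shares of 880,000: Carmen, Imani, and Briar each take 880,000.

Nkechi receives 2,640,000.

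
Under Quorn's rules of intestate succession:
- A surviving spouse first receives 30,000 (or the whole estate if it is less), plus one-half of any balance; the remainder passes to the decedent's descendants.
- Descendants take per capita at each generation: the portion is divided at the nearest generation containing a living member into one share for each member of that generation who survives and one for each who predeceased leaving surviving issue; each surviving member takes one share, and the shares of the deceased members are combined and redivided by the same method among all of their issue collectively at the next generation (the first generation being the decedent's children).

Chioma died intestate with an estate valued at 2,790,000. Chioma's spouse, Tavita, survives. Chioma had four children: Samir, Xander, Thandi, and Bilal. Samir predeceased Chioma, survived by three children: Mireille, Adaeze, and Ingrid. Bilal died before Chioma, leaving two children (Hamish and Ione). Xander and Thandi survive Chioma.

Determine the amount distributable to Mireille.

Tavita first takes 30,000, leaving a balance of 2,760,000. Tavita then takes one-half of the balance (1,380,000), for a total of 1,410,000. The remaining 1,380,000 passes to the descendants.
The descendants' portion (1,380,000) is divided at the children's generation into 4 shares of 345,000. Xander and Thandi each take 345,000. The 2 shares of the deceased (Samir and Bilal) are combined into a pool of 690,000.
That pool (690,000) is divided at the grandchildren's generation equally among Mireille, Adaeze, Ingrid, Hamish, and Ione: 138,000 each.

Mireille receives 138,000.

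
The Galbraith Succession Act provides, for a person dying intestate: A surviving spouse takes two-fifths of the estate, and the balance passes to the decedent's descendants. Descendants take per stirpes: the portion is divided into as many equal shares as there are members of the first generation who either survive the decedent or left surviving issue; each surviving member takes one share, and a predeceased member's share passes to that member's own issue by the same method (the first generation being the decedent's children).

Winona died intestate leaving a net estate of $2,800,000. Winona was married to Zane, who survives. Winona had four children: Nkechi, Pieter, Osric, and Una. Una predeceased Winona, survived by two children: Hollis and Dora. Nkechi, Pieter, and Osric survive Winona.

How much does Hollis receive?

Zane takes two-fifths of $2,800,000 = $1,120,000. The remaining $1,680,000 passes to the descendants.
The descendants' portion ($1,680,000) is divided into 4 shares of $420,000: Nkechi, Pieter, and Osric each take $420,000; Una's $420,000 share passes to Una's issue.
Una's share ($420,000) is divided into 2 shares of $210,000: Hollis and Dora each take $210,000.

Hollis receives $210,000.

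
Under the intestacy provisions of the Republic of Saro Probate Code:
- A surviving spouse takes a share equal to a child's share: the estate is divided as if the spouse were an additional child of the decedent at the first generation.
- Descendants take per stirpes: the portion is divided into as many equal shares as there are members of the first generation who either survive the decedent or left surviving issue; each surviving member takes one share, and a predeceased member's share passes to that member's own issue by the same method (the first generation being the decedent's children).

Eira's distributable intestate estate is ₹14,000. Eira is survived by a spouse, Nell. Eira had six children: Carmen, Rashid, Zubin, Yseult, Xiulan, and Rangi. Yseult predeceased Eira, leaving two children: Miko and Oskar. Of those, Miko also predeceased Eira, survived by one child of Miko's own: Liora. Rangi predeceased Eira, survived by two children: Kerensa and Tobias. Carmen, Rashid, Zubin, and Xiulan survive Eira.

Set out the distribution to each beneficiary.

Nell: ₹2,000; Carmen: ₹2,000; Rashid: ₹2,000; Zubin: ₹2,000; Liora: ₹1,000; Oskar: ₹1,000; Xiulan: ₹2,000; Kerensa: ₹1,000; Tobias: ₹1,000

The spouse counts as an additional share at the children's level, so there are 7 primary shares of ₹2,000. Nell takes one such share (₹2,000).
The children's combined portion (₹12,000) is divided into 6 shares of ₹2,000: Carmen, Rashid, Zubin, and Xiulan each take ₹2,000; Yseult's ₹2,000 share passes to Yseult's issue; Rangi's ₹2,000 share passes to Rangi's issue.
Yseult's share (₹2,000) is divided into 2 shares of ₹1,000: Oskar takes ₹1,000; Miko's ₹1,000 share passes to Miko's issue.
Miko's share (₹1,000) passes entirely to Liora.
Rangi's share (₹2,000) is divided into 2 shares of ₹1,000: Kerensa and Tobias each take ₹1,000.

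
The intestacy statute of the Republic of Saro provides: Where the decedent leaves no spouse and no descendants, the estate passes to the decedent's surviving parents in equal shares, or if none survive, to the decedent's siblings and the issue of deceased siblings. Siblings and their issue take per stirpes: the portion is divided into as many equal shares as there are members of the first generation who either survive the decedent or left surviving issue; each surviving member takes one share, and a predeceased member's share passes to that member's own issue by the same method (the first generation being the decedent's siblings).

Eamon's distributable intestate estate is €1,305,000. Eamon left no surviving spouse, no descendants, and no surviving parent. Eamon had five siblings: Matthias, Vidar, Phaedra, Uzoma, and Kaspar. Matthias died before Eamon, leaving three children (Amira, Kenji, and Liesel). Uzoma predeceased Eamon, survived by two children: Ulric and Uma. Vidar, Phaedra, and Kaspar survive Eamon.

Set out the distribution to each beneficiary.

Amira: €87,000; Kenji: €87,000; Liesel: €87,000; Vidar: €261,000; Phaedra: €261,000; Ulric: €130,500; Uma: €130,500; Kaspar: €261,000

The entire €1,305,000 passes to the siblings and their issue.
That amount (€1,305,000) is divided into 5 shares of €261,000: Vidar, Phaedra, and Kaspar each take €261,000; Matthias's €261,000 share passes to Matthias's issue; Uzoma's €261,000 share passes to Uzoma's issue.
Matthias's share (€261,000) is divided into 3 shares of €87,000: Amira, Kenji, and Liesel each take €87,000.
Uzoma's share (€261,000) is divided into 2 shares of €130,500: Ulric and Uma each take €130,500.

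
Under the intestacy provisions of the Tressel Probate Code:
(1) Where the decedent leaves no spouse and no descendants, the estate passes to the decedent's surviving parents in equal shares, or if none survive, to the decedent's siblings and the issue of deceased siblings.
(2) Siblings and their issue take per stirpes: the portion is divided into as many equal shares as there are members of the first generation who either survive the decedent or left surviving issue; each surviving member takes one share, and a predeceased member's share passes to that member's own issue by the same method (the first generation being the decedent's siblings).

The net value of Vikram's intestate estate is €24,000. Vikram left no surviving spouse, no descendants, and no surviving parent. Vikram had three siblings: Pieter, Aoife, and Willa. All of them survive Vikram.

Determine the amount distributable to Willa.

Willa receives €8,000.

The entire €24,000 passes to the siblings and their issue.
That amount (€24,000) is divided into 3 shares of €8,000: Pieter, Aoife, and Willa each take €8,000.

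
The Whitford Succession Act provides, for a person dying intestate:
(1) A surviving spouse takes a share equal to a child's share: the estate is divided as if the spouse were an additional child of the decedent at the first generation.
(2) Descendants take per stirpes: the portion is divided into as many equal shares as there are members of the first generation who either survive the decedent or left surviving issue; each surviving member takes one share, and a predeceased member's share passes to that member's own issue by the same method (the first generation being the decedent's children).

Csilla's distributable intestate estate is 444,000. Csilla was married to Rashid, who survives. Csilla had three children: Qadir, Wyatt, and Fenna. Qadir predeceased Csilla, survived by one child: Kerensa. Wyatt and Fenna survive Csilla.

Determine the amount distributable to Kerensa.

Kerensa receives 111,000.

The spouse counts as an additional share at the children's level, so there are 4 primary shares of 111,000. Rashid takes one such share (111,000).
The children's combined portion (333,000) is divided into 3 shares of 111,000: Wyatt and Fenna each take 111,000; Qadir's 111,000 share passes to Qadir's issue.
Qadir's share (111,000) passes entirely to Kerensa.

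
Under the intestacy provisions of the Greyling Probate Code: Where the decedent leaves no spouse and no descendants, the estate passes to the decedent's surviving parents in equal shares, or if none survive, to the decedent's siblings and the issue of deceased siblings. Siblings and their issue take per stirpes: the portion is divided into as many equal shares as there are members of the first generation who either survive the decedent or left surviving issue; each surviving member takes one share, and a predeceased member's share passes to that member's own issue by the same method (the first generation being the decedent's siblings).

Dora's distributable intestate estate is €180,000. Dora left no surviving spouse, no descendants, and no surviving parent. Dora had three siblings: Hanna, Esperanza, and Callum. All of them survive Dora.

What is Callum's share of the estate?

The entire €180,000 passes to the siblings and their issue.
That amount (€180,000) is divided into 3 shares of €60,000: Hanna, Esperanza, and Callum each take €60,000.

Callum receives €60,000.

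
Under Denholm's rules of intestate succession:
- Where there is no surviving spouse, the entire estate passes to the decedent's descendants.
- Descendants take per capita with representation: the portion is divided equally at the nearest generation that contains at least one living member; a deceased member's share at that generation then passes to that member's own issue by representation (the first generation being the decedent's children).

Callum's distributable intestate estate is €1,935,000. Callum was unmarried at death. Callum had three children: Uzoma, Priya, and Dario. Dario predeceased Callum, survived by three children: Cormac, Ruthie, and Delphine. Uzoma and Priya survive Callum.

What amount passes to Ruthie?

Ruthie receives €215,000.

The entire €1,935,000 passes to the descendants.
That amount (€1,935,000) is divided into 3 shares of €645,000: Uzoma and Priya each take €645,000; Dario's €645,000 share passes to Dario's issue.
Dario's share (€645,000) is divided into 3 shares of €215,000: Cormac, Ruthie, and Delphine each take €215,000.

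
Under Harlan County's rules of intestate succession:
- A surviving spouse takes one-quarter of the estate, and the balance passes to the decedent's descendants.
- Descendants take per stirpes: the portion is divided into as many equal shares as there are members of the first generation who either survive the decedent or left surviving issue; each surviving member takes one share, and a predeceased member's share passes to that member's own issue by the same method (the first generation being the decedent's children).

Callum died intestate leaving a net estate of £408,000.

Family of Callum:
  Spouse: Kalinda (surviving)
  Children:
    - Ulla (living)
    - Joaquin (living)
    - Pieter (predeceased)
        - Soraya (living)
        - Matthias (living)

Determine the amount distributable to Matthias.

Kalinda takes one-quarter of £408,000 = £102,000. The remaining £306,000 passes to the descendants.
The descendants' portion (£306,000) is divided into 3 shares of £102,000: Ulla and Joaquin each take £102,000; Pieter's £102,000 share passes to Pieter's issue.
Pieter's share (£102,000) is divided into 2 shares of £51,000: Soraya and Matthias each take £51,000.

Matthias receives £51,000.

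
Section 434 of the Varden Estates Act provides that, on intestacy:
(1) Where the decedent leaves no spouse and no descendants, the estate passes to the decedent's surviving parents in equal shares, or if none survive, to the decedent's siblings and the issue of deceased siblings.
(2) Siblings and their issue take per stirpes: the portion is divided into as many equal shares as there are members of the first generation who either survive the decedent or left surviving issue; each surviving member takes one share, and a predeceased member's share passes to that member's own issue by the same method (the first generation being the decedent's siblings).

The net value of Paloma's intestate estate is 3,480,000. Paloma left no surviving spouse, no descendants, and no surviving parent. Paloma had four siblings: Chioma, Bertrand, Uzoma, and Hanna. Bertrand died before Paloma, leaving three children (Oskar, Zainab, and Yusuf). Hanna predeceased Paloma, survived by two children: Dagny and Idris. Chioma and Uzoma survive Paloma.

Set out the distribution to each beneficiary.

The entire 3,480,000 passes to the siblings and their issue.
That amount (3,480,000) is divided into 4 shares of 870,000: Chioma and Uzoma each take 870,000; Bertrand's 870,000 share passes to Bertrand's issue; Hanna's 870,000 share passes to Hanna's issue.
Bertrand's share (870,000) is divided into 3 shares of 290,000: Oskar, Zainab, and Yusuf each take 290,000.
Hanna's share (870,000) is divided into 2 shares of 435,000: Dagny and Idris each take 435,000.

Chioma: 870,000; Oskar: 290,000; Zainab: 290,000; Yusuf: 290,000; Uzoma: 870,000; Dagny: 435,000; Idris: 435,000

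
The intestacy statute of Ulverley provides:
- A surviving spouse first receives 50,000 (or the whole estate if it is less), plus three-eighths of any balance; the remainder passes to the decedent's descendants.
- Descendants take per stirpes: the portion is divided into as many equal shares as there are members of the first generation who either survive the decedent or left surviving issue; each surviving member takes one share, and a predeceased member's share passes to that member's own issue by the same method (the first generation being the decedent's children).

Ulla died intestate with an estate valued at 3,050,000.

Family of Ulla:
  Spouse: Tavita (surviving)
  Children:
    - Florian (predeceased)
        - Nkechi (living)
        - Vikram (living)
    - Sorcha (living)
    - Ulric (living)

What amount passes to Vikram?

Tavita first takes 50,000, leaving a balance of 3,000,000. Tavita then takes three-eighths of the balance (1,125,000), for a total of 1,175,000. The remaining 1,875,000 passes to the descendants.
The descendants' portion (1,875,000) is divided into 3 shares of 625,000: Sorcha and Ulric each take 625,000; Florian's 625,000 share passes to Florian's issue.
Florian's share (625,000) is divided into 2 shares of 312,500: Nkechi and Vikram each take 312,500.

Vikram receives 312,500.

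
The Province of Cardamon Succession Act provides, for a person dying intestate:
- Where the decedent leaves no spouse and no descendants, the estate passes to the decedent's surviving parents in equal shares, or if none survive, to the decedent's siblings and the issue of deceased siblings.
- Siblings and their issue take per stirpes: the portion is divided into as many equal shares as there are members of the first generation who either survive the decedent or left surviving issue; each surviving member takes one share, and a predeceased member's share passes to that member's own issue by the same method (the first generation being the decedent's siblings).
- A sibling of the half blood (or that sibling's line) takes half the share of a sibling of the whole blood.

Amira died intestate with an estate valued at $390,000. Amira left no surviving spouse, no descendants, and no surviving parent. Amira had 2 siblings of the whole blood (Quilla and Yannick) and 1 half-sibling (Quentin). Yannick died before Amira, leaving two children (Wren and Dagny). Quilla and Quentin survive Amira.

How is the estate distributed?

The entire $390,000 passes to the siblings and their issue.
Counting each half-blood sibling's line as half a unit, there are 5/2 units in $390,000, so one unit is $156,000. Whole-blood lines (Quilla and Yannick) take $156,000 each; half-blood lines (Quentin) take $78,000 each.
Yannick's share ($156,000) is divided into 2 shares of $78,000: Wren and Dagny each take $78,000.

Quilla: $156,000; Quentin: $78,000; Wren: $78,000; Dagny: $78,000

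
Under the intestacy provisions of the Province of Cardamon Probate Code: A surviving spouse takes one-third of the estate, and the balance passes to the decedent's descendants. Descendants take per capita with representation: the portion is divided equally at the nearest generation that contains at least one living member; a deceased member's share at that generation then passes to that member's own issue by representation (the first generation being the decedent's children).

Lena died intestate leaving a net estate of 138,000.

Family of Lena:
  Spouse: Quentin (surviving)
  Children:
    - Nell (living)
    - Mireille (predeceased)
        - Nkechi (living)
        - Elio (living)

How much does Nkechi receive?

Nkechi receives 23,000.

Quentin takes one-third of 138,000 = 46,000. The remaining 92,000 passes to the descendants.
The descendants' portion (92,000) is divided into 2 shares of 46,000: Nell takes 46,000; Mireille's 46,000 share passes to Mireille's issue.
Mireille's share (46,000) is divided into 2 shares of 23,000: Nkechi and Elio each take 23,000.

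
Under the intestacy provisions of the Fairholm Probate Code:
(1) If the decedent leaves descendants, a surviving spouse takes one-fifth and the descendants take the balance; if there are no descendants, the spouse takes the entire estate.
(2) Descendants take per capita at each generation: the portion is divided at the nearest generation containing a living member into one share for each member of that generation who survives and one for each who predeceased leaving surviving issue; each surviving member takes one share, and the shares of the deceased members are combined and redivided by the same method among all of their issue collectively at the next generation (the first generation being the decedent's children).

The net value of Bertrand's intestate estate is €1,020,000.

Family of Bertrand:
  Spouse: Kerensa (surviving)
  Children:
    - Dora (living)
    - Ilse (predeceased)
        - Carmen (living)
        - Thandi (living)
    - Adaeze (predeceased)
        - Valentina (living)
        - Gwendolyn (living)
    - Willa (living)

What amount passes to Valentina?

Kerensa takes one-fifth of €1,020,000 = €204,000. The remaining €816,000 passes to the descendants.
The descendants' portion (€816,000) is divided at the children's generation into 4 shares of €204,000. Dora and Willa each take €204,000. The 2 shares of the deceased (Ilse and Adaeze) are combined into a pool of €408,000.
That pool (€408,000) is divided at the grandchildren's generation equally among Carmen, Thandi, Valentina, and Gwendolyn: €102,000 each.

Valentina receives €102,000.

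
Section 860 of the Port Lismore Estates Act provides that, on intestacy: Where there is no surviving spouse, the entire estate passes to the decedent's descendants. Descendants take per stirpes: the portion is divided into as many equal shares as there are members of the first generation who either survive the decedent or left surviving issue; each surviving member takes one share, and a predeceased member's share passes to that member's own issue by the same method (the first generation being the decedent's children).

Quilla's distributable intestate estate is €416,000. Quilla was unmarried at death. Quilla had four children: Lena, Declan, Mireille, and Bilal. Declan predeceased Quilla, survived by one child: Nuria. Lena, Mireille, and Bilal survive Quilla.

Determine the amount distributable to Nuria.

The entire €416,000 passes to the descendants.
That amount (€416,000) is divided into 4 shares of €104,000: Lena, Mireille, and Bilal each take €104,000; Declan's €104,000 share passes to Declan's issue.
Declan's share (€104,000) passes entirely to Nuria.

Nuria receives €104,000.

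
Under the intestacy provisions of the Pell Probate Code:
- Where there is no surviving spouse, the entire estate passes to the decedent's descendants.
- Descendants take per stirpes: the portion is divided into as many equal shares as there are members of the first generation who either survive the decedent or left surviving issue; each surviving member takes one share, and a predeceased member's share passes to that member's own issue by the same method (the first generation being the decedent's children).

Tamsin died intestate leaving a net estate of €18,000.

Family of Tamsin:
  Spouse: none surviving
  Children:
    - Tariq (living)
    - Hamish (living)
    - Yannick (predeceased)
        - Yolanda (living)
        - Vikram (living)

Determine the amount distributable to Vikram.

Vikram receives €3,000.

The entire €18,000 passes to the descendants.
That amount (€18,000) is divided into 3 shares of €6,000: Tariq and Hamish each take €6,000; Yannick's €6,000 share passes to Yannick's issue.
Yannick's share (€6,000) is divided into 2 shares of €3,000: Yolanda and Vikram each take €3,000.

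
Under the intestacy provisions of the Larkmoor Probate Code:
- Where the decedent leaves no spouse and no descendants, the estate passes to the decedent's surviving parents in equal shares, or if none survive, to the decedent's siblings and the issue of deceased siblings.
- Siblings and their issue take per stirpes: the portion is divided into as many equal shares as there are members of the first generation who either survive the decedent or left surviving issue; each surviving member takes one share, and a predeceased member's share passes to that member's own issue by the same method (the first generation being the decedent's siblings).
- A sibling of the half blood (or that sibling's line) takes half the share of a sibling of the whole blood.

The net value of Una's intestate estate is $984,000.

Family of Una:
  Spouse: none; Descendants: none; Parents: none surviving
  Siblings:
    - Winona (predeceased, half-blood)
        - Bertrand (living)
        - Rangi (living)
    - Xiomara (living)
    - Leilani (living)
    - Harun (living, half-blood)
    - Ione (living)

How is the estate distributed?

The entire $984,000 passes to the siblings and their issue.
Counting each half-blood sibling's line as half a unit, there are 4 units in $984,000, so one unit is $246,000. Whole-blood lines (Xiomara, Leilani, and Ione) take $246,000 each; half-blood lines (Winona and Harun) take $123,000 each.
Winona's share ($123,000) is divided into 2 shares of $61,500: Bertrand and Rangi each take $61,500.

Bertrand: $61,500; Rangi: $61,500; Xiomara: $246,000; Leilani: $246,000; Harun: $123,000; Ione: $246,000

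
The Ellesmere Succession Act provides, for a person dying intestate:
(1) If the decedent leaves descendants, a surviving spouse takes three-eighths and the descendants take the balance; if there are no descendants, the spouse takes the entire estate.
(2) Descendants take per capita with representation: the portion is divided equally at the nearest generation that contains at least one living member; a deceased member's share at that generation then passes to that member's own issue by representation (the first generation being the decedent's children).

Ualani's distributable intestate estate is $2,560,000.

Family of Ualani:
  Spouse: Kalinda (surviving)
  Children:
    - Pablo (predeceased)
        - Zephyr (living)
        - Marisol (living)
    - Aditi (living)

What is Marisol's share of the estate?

Kalinda takes three-eighths of $2,560,000 = $960,000. The remaining $1,600,000 passes to the descendants.
The descendants' portion ($1,600,000) is divided into 2 shares of $800,000: Aditi takes $800,000; Pablo's $800,000 share passes to Pablo's issue.
Pablo's share ($800,000) is divided into 2 shares of $400,000: Zephyr and Marisol each take $400,000.

Marisol receives $400,000.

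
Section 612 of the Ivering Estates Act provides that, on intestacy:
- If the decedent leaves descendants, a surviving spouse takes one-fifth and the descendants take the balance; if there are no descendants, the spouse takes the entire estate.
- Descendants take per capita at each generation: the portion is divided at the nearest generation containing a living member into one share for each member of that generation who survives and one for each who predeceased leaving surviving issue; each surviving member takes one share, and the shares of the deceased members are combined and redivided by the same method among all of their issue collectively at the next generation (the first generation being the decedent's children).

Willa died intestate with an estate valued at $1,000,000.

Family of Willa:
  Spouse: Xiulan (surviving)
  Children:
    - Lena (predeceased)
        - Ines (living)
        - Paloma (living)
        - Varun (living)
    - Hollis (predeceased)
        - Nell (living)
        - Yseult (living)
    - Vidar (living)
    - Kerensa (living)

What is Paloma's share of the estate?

Paloma receives $80,000.

Xiulan takes one-fifth of $1,000,000 = $200,000. The remaining $800,000 passes to the descendants.
The descendants' portion ($800,000) is divided at the children's generation into 4 shares of $200,000. Vidar and Kerensa each take $200,000. The 2 shares of the deceased (Lena and Hollis) are combined into a pool of $400,000.
That pool ($400,000) is divided at the grandchildren's generation equally among Ines, Paloma, Varun, Nell, and Yseult: $80,000 each.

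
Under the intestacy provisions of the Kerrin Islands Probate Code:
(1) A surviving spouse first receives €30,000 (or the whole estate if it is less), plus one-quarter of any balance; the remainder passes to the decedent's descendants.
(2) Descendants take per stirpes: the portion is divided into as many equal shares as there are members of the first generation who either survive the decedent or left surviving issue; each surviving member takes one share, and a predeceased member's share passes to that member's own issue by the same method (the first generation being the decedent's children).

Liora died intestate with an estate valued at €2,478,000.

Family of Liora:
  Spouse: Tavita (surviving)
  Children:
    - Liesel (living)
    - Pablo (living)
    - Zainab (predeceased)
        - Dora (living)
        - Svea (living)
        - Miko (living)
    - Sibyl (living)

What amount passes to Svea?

Svea receives €153,000.

Tavita first takes €30,000, leaving a balance of €2,448,000. Tavita then takes one-quarter of the balance (€612,000), for a total of €642,000. The remaining €1,836,000 passes to the descendants.
The descendants' portion (€1,836,000) is divided into 4 shares of €459,000: Liesel, Pablo, and Sibyl each take €459,000; Zainab's €459,000 share passes to Zainab's issue.
Zainab's share (€459,000) is divided into 3 shares of €153,000: Dora, Svea, and Miko each take €153,000.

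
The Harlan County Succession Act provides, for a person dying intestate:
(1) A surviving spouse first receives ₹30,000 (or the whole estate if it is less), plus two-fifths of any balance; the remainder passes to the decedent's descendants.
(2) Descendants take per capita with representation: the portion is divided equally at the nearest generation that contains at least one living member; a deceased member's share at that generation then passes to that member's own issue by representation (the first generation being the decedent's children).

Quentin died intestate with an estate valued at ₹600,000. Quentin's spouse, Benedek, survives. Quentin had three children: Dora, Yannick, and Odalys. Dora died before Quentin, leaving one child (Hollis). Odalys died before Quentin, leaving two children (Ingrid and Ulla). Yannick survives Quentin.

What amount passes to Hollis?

Benedek first takes ₹30,000, leaving a balance of ₹570,000. Benedek then takes two-fifths of the balance (₹228,000), for a total of ₹258,000. The remaining ₹342,000 passes to the descendants.
The descendants' portion (₹342,000) is divided into 3 shares of ₹114,000: Yannick takes ₹114,000; Dora's ₹114,000 share passes to Dora's issue; Odalys's ₹114,000 share passes to Odalys's issue.
Dora's share (₹114,000) passes entirely to Hollis.
Odalys's share (₹114,000) is divided into 2 shares of ₹57,000: Ingrid and Ulla each take ₹57,000.

Hollis receives ₹114,000.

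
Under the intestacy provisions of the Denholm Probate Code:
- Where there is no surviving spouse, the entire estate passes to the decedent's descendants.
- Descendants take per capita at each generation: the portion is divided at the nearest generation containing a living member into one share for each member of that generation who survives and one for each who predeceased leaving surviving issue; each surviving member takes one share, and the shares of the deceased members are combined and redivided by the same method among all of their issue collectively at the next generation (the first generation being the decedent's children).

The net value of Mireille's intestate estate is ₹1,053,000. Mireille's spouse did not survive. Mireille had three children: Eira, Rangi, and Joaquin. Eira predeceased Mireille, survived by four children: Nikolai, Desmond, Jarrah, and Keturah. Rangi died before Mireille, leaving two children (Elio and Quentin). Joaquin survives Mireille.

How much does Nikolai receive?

The entire ₹1,053,000 passes to the descendants.
That amount (₹1,053,000) is divided at the children's generation into 3 shares of ₹351,000. Joaquin takes ₹351,000. The 2 shares of the deceased (Eira and Rangi) are combined into a pool of ₹702,000.
That pool (₹702,000) is divided at the grandchildren's generation equally among Nikolai, Desmond, Jarrah, Keturah, Elio, and Quentin: ₹117,000 each.

Nikolai receives ₹117,000.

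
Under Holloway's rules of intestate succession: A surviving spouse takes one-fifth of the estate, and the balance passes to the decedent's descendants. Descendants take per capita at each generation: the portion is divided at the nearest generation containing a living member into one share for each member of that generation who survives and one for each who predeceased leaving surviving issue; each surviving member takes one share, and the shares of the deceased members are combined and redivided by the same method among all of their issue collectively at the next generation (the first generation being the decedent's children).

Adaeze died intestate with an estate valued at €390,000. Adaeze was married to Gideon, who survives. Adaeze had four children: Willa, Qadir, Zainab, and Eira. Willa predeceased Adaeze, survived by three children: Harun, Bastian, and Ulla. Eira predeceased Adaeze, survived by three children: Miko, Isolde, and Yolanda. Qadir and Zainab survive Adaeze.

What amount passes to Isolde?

Gideon takes one-fifth of €390,000 = €78,000. The remaining €312,000 passes to the descendants.
The descendants' portion (€312,000) is divided at the children's generation into 4 shares of €78,000. Qadir and Zainab each take €78,000. The 2 shares of the deceased (Willa and Eira) are combined into a pool of €156,000.
That pool (€156,000) is divided at the grandchildren's generation equally among Harun, Bastian, Ulla, Miko, Isolde, and Yolanda: €26,000 each.

Isolde receives €26,000.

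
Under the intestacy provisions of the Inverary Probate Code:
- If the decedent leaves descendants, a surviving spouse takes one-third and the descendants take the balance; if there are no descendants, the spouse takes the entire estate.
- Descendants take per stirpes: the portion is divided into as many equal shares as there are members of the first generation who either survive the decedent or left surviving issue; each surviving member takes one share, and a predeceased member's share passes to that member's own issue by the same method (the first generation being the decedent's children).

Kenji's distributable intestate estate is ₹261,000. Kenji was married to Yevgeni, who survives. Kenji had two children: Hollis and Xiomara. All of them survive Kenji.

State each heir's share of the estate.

Yevgeni: ₹87,000; Hollis: ₹87,000; Xiomara: ₹87,000

Yevgeni takes one-third of ₹261,000 = ₹87,000. The remaining ₹174,000 passes to the descendants.
The descendants' portion (₹174,000) is divided into 2 shares of ₹87,000: Hollis and Xiomara each take ₹87,000.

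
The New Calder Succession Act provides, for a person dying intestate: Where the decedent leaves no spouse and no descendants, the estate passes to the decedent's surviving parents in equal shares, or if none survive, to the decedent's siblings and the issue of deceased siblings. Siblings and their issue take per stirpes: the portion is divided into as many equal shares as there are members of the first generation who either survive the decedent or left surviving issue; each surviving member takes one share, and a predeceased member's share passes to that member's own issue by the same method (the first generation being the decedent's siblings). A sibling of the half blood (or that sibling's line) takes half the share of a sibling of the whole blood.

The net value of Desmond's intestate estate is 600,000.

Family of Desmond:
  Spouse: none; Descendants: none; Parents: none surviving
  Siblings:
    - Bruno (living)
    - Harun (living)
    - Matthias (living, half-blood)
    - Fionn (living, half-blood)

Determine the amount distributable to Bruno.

The entire 600,000 passes to the siblings and their issue.
Counting each half-blood sibling's line as half a unit, there are 3 units in 600,000, so one unit is 200,000. Whole-blood lines (Bruno and Harun) take 200,000 each; half-blood lines (Matthias and Fionn) take 100,000 each.

Bruno receives 200,000.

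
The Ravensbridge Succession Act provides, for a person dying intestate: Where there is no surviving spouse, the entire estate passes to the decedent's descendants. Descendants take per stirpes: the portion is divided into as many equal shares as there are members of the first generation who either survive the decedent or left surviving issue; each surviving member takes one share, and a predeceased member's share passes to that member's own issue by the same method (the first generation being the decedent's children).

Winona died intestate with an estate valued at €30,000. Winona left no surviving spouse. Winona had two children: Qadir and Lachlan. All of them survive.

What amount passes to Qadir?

Qadir receives €15,000.

The entire €30,000 passes to the descendants.
That amount (€30,000) is divided into 2 shares of €15,000: Qadir and Lachlan each take €15,000.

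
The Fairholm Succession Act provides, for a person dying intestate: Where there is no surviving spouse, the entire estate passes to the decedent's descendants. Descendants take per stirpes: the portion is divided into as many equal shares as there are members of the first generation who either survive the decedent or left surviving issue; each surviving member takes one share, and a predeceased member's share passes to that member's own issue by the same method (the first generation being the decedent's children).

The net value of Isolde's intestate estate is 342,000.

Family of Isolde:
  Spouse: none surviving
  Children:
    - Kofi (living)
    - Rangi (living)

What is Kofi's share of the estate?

The entire 342,000 passes to the descendants.
That amount (342,000) is divided into 2 shares of 171,000: Kofi and Rangi each take 171,000.

Kofi receives 171,000.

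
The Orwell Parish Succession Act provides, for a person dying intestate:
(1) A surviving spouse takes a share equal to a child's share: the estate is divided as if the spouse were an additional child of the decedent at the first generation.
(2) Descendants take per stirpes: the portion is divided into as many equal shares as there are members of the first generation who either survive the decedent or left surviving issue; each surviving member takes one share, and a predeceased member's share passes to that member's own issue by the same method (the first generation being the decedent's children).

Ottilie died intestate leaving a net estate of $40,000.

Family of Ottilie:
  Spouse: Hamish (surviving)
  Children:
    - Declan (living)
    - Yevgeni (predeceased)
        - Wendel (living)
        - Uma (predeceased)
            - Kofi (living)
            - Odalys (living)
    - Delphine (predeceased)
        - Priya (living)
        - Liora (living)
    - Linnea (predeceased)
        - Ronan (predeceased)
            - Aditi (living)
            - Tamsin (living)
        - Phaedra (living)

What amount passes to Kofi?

The spouse counts as an additional share at the children's level, so there are 5 primary shares of $8,000. Hamish takes one such share ($8,000).
The children's combined portion ($32,000) is divided into 4 shares of $8,000: Declan takes $8,000; Yevgeni's $8,000 share passes to Yevgeni's issue; Delphine's $8,000 share passes to Delphine's issue; Linnea's $8,000 share passes to Linnea's issue.
Yevgeni's share ($8,000) is divided into 2 shares of $4,000: Wendel takes $4,000; Uma's $4,000 share passes to Uma's issue.
Uma's share ($4,000) is divided into 2 shares of $2,000: Kofi and Odalys each take $2,000.
Delphine's share ($8,000) is divided into 2 shares of $4,000: Priya and Liora each take $4,000.
Linnea's share ($8,000) is divided into 2 shares of $4,000: Phaedra takes $4,000; Ronan's $4,000 share passes to Ronan's issue.
Ronan's share ($4,000) is divided into 2 shares of $2,000: Aditi and Tamsin each take $2,000.

Kofi receives $2,000.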